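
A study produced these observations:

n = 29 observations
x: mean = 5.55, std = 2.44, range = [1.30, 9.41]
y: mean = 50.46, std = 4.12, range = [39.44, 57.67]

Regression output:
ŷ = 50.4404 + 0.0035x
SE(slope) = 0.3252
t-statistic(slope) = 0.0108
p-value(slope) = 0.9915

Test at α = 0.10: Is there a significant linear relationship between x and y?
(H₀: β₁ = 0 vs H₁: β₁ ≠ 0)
p-value = 0.9915 ≥ α = 0.10, so we fail to reject H₀. The relationship is not significant.

Hypothesis test for the slope coefficient:

H₀: β₁ = 0 (no linear relationship)
H₁: β₁ ≠ 0 (linear relationship exists)

Test statistic: t = β̂₁ / SE(β̂₁) = 0.0035 / 0.3252 = 0.0108

With df = 27, the two-sided p-value for |t| = 0.0108 is 0.9915.

Decision rule: reject H₀ if p-value < α.
p-value = 0.9915 ≥ α = 0.10 → fail to reject H₀.

Conclusion: the linear association between x and y is not significant at the 10% level.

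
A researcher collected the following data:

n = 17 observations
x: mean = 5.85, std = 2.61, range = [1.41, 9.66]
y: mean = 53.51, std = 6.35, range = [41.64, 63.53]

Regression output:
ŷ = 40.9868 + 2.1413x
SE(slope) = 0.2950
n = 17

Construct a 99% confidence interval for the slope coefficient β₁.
The 99% CI for β₁ is (1.2720, 3.0106)

Confidence interval for the slope:

The 99% CI for β₁ is: β̂₁ ± t*(α/2, n-2) × SE(β̂₁)

Step 1: Find critical t-value
- Confidence level = 0.99
- Degrees of freedom = n - 2 = 17 - 2 = 15
- t*(α/2, 15) = 2.9467

Step 2: Calculate margin of error
Margin = 2.9467 × 0.2950 = 0.8693

Step 3: Construct interval
CI = 2.1413 ± 0.8693
CI = (1.2720, 3.0106)

Interpretation: each one-unit increase in x is associated with a change in mean y of between 1.2720 and 3.0106, with 99% confidence.
The interval does not include 0, suggesting a significant linear relationship.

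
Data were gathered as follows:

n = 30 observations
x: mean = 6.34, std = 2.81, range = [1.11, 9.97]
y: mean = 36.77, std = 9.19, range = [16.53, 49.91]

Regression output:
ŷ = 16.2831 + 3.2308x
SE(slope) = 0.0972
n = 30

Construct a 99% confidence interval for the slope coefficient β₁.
The 99% CI for β₁ is (2.9622, 3.4994)

Confidence interval for the slope:

The 99% CI for β₁ is: β̂₁ ± t*(α/2, n-2) × SE(β̂₁)

Step 1: Find critical t-value
- Confidence level = 0.99
- Degrees of freedom = n - 2 = 30 - 2 = 28
- t*(α/2, 28) = 2.7633

Step 2: Calculate margin of error
Margin = 2.7633 × 0.0972 = 0.2686

Step 3: Construct interval
CI = 3.2308 ± 0.2686
CI = (2.9622, 3.4994)

Interpretation: intervals built this way capture the true β₁ in 99% of repeated samples; here the plausible range for the per-unit effect of x on y is 2.9622 to 3.4994.
The interval does not include 0, suggesting a significant linear relationship.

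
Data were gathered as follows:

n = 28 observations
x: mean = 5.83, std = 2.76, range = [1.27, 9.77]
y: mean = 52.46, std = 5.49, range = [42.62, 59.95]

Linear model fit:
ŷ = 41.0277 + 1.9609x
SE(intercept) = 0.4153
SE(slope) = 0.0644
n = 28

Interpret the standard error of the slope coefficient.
SE(β̂₁) = 0.0644 is the estimated standard deviation of the slope estimate across repeated samples; relative to β̂₁ = 1.9609 that is 3.3%, a precise estimate.

What SE measures:
- The standard error quantifies the sampling variability of the coefficient estimate
- It is the estimated standard deviation of β̂₁ across hypothetical repeated samples of the same size
- Smaller SE → more precise estimate

Relative precision:
- SE / |β̂₁| = 0.0644 / 1.9609 = 3.3%
- Rule of thumb (under 20%: precise; 20% to under 50%: moderately precise; 50% or more: imprecise) → precise

Link to the t-test: t = β̂₁ / SE(β̂₁) = 1.9609 / 0.0644 = 30.4488, the statistic for H₀: β₁ = 0.

What drives SE(β̂₁): larger n (here n = 28) → smaller SE.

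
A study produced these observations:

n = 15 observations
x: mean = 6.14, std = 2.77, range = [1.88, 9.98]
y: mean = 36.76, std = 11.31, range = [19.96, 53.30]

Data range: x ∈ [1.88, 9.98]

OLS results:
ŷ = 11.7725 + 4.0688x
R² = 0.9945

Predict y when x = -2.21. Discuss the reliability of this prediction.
ŷ = 2.7805 (extrapolation — x = -2.21 lies outside [1.88, 9.98], so reliability is low).

Prediction calculation:
ŷ = 11.7725 + 4.0688 × (-2.21)
ŷ = 2.7805

Reliability:
- Data range: x ∈ [1.88, 9.98]
- Prediction point: x = -2.21 is 4.09 units below the observed range → this is EXTRAPOLATION, not interpolation

Why that matters here:
- There are no observations near this x to validate the fitted line there
- R² describes fit only over the sampled x values; it says nothing about behaviour beyond them

Report the number if required, but flag clearly that it is an extrapolation.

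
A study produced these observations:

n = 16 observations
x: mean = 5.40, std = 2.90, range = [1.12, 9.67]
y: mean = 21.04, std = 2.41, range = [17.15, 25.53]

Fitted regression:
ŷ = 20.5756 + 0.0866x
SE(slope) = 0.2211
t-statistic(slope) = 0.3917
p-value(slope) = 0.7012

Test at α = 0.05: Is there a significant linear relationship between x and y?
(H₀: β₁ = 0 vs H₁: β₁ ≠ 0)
Since p-value = 0.7012 ≥ α = 0.05, fail to reject H₀ — the slope is not significantly different from 0.

Hypothesis test for the slope coefficient:

H₀: β₁ = 0 (no linear relationship)
H₁: β₁ ≠ 0 (linear relationship exists)

Test statistic: t = β̂₁ / SE(β̂₁) = 0.0866 / 0.2211 = 0.3917

With df = 14, the two-sided p-value for |t| = 0.3917 is 0.7012.

Decision rule: reject H₀ if p-value < α.
p-value = 0.7012 ≥ α = 0.05 → fail to reject H₀.

At α = 0.05 the data do not provide convincing evidence of a nonzero slope.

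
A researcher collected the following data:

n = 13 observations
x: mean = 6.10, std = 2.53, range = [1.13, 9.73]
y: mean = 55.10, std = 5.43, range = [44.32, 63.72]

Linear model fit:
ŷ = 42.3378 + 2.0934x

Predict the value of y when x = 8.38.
ŷ = 59.8805

x = 8.38 lies inside the observed range [1.13, 9.73], so the fitted equation applies directly:

ŷ = 42.3378 + 2.0934 × 8.38
ŷ = 42.3378 + 17.5427
ŷ = 59.8805

This is the fitted mean response at that x — an individual observation would come with a wider prediction interval.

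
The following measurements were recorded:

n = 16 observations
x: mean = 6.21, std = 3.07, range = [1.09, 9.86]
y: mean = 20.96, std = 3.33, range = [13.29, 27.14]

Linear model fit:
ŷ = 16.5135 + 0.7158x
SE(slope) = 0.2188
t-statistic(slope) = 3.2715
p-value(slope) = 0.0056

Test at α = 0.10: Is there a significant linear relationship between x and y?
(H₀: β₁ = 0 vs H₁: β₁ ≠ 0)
Reject H₀: p-value = 0.0056 < α = 0.10. The linear relationship is significant at the 10% level.

Hypothesis test for the slope coefficient:

H₀: β₁ = 0 (no linear relationship)
H₁: β₁ ≠ 0 (linear relationship exists)

Test statistic: t = β̂₁ / SE(β̂₁) = 0.7158 / 0.2188 = 3.2715

The p-value (0.0056) is the probability, under H₀, of a t-statistic at least as extreme as |t| = 3.2715 (two-sided, df = n − 2 = 14).

Decision rule: reject H₀ if p-value < α.
p-value = 0.0056 < α = 0.10 → reject H₀.

Conclusion: the linear association between x and y is significant at the 10% level.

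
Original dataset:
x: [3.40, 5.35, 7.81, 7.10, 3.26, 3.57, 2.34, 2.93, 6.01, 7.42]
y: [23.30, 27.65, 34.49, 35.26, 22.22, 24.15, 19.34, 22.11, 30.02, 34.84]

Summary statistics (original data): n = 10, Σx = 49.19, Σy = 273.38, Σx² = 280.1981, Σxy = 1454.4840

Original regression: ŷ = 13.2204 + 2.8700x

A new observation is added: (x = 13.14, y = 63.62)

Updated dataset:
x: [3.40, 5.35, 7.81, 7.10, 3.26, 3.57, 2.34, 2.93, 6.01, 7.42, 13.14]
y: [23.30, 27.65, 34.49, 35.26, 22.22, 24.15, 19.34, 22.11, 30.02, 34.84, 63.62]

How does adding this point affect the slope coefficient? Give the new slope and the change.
The slope changes from 2.8700 to 3.8213 (change of +0.9513, or +33.1%).

The new point has HIGH LEVERAGE: x = 13.14 is far from the original mean x̄ = 49.19/10 ≈ 4.92 (original range [2.34, 7.81]).

Step 1: Update the sums with the new point (n goes from 10 to 11)
Σx  = 49.19 + 13.14 = 62.33
Σy  = 273.38 + 63.62 = 337.00
Σx² = 280.1981 + 13.14² = 280.1981 + 172.6596 = 452.8577
Σxy = 1454.4840 + 13.14×63.62 = 1454.4840 + 835.9668 = 2290.4508

Step 2: Recompute the slope with b₁ = (nΣxy − ΣxΣy) / (nΣx² − (Σx)²)
Numerator   = 11×2290.4508 − 62.33×337.00 = 25194.9588 − 21005.2100 = 4189.7488
Denominator = 11×452.8577 − 62.33² = 4981.4347 − 3885.0289 = 1096.4058
b₁(new) = 4189.7488 / 1096.4058 = 3.8213

(Same formula on the original sums: (10×1454.4840 − 49.19×273.38) / (10×280.1981 − 49.19²) = 1097.2778 / 382.3249 = 2.8700, matching the given fit.)

Step 3: Change in slope
Δβ₁ = 3.8213 − 2.8700 = +0.9513
Relative change = +0.9513 / 2.8700 × 100% = +33.1%
→ the slope increases when the point is added.

Because the point sits above the extension of the original line at a high-leverage x, it tilts the fit up.
In practice: investigate whether it comes from the same population as the rest of the sample; examine leverage (hᵢ) and Cook's distance rather than deleting it automatically.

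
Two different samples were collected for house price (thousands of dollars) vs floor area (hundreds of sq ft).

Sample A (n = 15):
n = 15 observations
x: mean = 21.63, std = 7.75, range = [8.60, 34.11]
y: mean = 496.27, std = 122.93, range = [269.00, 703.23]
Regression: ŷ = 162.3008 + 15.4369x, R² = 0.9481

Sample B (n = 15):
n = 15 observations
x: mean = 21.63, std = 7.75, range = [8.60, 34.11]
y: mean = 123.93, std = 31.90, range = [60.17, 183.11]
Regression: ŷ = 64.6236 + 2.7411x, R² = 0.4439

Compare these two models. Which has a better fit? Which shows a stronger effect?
Model A has the better fit (R² = 0.9481 vs 0.4439). Model A shows the stronger effect (|β₁| = 15.4369 vs 2.7411).

Model Comparison:

Goodness of fit (R²):
- Model A: R² = 0.9481 → 94.81% of variance in house price explained
- Model B: R² = 0.4439 → 44.39% of variance in house price explained
- 0.9481 > 0.4439 → Model A has the better fit

Effect size (slope magnitude):
- Model A: β₁ = 15.4369 → predicted house price rises 15.4369 thousand dollars per additional hundred sq ft of floor area
- Model B: β₁ = 2.7411 → predicted house price rises 2.7411 thousand dollars per additional hundred sq ft of floor area
- |15.4369| > |2.7411| → Model A shows the stronger marginal effect

Notes:
- A steeper slope doesn't make a better model if the scatter around the line is large.
- The two samples could reflect different populations, time periods, or measurement quality.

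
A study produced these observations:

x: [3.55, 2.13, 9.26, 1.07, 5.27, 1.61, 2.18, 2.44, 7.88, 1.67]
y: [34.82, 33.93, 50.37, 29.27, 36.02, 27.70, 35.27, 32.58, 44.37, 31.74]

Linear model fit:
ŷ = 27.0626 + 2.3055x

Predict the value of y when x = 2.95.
ŷ = 33.8638

To predict y for x = 2.95, substitute into the regression equation:

ŷ = 27.0626 + 2.3055 × 2.95
ŷ = 27.0626 + 6.8012
ŷ = 33.8638

This is the fitted mean response at that x — an individual observation would come with a wider prediction interval.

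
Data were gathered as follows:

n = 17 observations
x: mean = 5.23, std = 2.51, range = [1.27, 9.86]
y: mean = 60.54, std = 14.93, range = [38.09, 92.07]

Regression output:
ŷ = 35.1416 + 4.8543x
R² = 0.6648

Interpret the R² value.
About 66.48% of the variability in y is accounted for by the regression on x (R² = 0.6648) — a moderate linear fit.

The coefficient of determination R² is the fraction of the total variation in y that the fitted line accounts for.

Here R² = 0.6648:
- Explained: 66.48% of the variation in y
- Unexplained (residual): 100% − 66.48% = 33.52%
- Rule of thumb (below 0.3 weak; 0.3 to below 0.7 moderate; 0.7 and above strong) → moderate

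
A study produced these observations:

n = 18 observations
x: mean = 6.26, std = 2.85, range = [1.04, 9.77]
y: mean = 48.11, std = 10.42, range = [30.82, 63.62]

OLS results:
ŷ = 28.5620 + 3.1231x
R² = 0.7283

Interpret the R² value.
The model explains 72.83% of the variance in y (R² = 0.7283), leaving 27.17% unexplained; the fit is strong.

R² (coefficient of determination) measures the proportion of variance in y explained by the regression model.

Here R² = 0.7283:
- Explained: 72.83% of the variation in y
- Unexplained (residual): 100% − 72.83% = 27.17%
- Rule of thumb (below 0.3 weak; 0.3 to below 0.7 moderate; 0.7 and above strong) → strong

Note: R² says nothing about causation, and a high R² does not by itself mean the linear form is appropriate — check the residuals.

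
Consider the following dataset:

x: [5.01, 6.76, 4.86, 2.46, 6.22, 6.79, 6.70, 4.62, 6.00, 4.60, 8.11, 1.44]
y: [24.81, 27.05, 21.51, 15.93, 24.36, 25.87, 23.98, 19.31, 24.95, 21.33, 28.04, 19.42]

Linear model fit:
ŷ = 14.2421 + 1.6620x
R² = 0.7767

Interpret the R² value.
The model explains 77.67% of the variance in y (R² = 0.7767), leaving 22.33% unexplained; the fit is strong.

R² = 1 − SS_res/SS_tot compares the residual scatter to the total scatter of y about its mean.

Here R² = 0.7767:
- Explained: 77.67% of the variation in y
- Unexplained (residual): 100% − 77.67% = 22.33%
- Rule of thumb (below 0.3 weak; 0.3 to below 0.7 moderate; 0.7 and above strong) → strong

Calculation: R² = 1 − (SS_res / SS_tot), where SS_res is the sum of squared residuals and SS_tot the total sum of squares.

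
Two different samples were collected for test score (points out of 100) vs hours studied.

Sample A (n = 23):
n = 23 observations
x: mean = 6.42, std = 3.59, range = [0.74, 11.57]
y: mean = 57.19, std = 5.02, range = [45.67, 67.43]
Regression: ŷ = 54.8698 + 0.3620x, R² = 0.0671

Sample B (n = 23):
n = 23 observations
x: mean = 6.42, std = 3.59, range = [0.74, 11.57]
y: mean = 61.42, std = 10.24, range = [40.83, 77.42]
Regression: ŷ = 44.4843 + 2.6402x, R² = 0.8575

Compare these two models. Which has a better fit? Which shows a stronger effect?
Model B has the better fit (R² = 0.8575 vs 0.0671). Model B shows the stronger effect (|β₁| = 2.6402 vs 0.3620).

Model Comparison:

Fit — compare R²:
- Model A: R² = 0.0671 → 6.71% of variance in test score explained
- Model B: R² = 0.8575 → 85.75% of variance in test score explained
- 0.8575 > 0.0671 → Model B has the better fit

Effect size (slope magnitude):
- Model A: β₁ = 0.3620 → predicted test score rises 0.3620 points per additional hour of study time
- Model B: β₁ = 2.6402 → predicted test score rises 2.6402 points per additional hour of study time
- |0.3620| < |2.6402| → Model B shows the stronger marginal effect

Note: A better fit (higher R²) doesn't necessarily mean a more important relationship.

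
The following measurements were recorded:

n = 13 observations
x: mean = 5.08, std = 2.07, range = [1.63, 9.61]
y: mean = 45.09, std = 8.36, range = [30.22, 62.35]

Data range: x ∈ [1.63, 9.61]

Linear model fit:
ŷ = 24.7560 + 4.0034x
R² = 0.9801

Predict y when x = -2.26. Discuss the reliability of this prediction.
ŷ = 15.7083 (extrapolation — x = -2.26 lies outside [1.63, 9.61], so reliability is low).

Prediction calculation:
ŷ = 24.7560 + 4.0034 × (-2.26)
ŷ = 15.7083

Reliability:
- Data range: x ∈ [1.63, 9.61]
- Prediction point: x = -2.26 is 3.89 units below the observed range → this is EXTRAPOLATION, not interpolation

Why that matters here:
- R² describes fit only over the sampled x values; it says nothing about behaviour beyond them
- Real relationships often flatten, saturate, or turn nonlinear at extremes

A defensible statement: 'if the linear trend continued to x = -2.26, y would be about 15.7083' — the premise is untested.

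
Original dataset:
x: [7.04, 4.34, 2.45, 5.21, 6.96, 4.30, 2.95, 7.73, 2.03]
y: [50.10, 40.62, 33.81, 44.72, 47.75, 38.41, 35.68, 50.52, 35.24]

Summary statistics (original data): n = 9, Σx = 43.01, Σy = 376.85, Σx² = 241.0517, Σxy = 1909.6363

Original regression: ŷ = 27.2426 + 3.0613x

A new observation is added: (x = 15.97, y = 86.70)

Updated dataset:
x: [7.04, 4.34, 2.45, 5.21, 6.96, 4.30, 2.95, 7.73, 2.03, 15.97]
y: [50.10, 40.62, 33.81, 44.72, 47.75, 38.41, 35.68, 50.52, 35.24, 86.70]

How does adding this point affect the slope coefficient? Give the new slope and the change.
The slope changes from 3.0613 to 3.7794 (change of +0.7181, or +23.5%).

The new point has HIGH LEVERAGE: x = 15.97 is far from the original mean x̄ = 43.01/9 ≈ 4.78 (original range [2.03, 7.73]).

Step 1: Update the sums with the new point (n goes from 9 to 10)
Σx  = 43.01 + 15.97 = 58.98
Σy  = 376.85 + 86.70 = 463.55
Σx² = 241.0517 + 15.97² = 241.0517 + 255.0409 = 496.0926
Σxy = 1909.6363 + 15.97×86.70 = 1909.6363 + 1384.5990 = 3294.2353

Step 2: Recompute the slope with b₁ = (nΣxy − ΣxΣy) / (nΣx² − (Σx)²)
Numerator   = 10×3294.2353 − 58.98×463.55 = 32942.3530 − 27340.1790 = 5602.1740
Denominator = 10×496.0926 − 58.98² = 4960.9260 − 3478.6404 = 1482.2856
b₁(new) = 5602.1740 / 1482.2856 = 3.7794

(Same formula on the original sums: (9×1909.6363 − 43.01×376.85) / (9×241.0517 − 43.01²) = 978.4082 / 319.6052 = 3.0613, matching the given fit.)

Step 3: Change in slope
Δβ₁ = 3.7794 − 3.0613 = +0.7181
Relative change = +0.7181 / 3.0613 × 100% = +23.5%
→ the slope increases when the point is added.

Because the point sits above the extension of the original line at a high-leverage x, it tilts the fit up.
In practice: check such a point for data-entry or measurement error; examine leverage (hᵢ) and Cook's distance rather than deleting it automatically.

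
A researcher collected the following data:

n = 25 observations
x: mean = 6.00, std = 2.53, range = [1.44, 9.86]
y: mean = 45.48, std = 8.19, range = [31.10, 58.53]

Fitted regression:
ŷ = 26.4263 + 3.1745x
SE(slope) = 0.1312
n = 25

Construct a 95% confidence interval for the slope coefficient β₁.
The 95% CI for β₁ is (2.9031, 3.4459)

Confidence interval for the slope:

The 95% CI for β₁ is: β̂₁ ± t*(α/2, n-2) × SE(β̂₁)

Step 1: Find critical t-value
- Confidence level = 0.95
- Degrees of freedom = n - 2 = 25 - 2 = 23
- t*(α/2, 23) = 2.0687

Step 2: Calculate margin of error
Margin = 2.0687 × 0.1312 = 0.2714

Step 3: Construct interval
CI = 3.1745 ± 0.2714
CI = (2.9031, 3.4459)

Interpretation: intervals built this way capture the true β₁ in 95% of repeated samples; here the plausible range for the per-unit effect of x on y is 2.9031 to 3.4459.
Both endpoints are positive, so the data support a genuinely positive slope at this confidence level.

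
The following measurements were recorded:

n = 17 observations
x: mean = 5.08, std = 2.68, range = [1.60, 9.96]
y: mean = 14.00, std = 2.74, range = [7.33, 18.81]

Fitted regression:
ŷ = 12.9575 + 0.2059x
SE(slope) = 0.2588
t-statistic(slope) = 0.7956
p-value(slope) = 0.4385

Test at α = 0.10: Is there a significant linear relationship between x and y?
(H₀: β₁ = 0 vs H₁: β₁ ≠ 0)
Since p-value = 0.4385 ≥ α = 0.10, fail to reject H₀ — the slope is not significantly different from 0.

Hypothesis test for the slope coefficient:

H₀: β₁ = 0 (no linear relationship)
H₁: β₁ ≠ 0 (linear relationship exists)

Test statistic: t = β̂₁ / SE(β̂₁) = 0.2059 / 0.2588 = 0.7956

With df = 15, the two-sided p-value for |t| = 0.7956 is 0.4385.

Decision rule: reject H₀ if p-value < α.
p-value = 0.4385 ≥ α = 0.10 → fail to reject H₀.

Conclusion: the linear association between x and y is not significant at the 10% level.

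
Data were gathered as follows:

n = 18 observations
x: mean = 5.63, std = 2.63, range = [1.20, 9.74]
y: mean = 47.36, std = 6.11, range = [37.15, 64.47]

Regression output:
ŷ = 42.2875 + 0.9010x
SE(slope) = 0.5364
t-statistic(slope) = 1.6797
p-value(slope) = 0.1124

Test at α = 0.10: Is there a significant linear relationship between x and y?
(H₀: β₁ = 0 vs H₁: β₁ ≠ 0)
p-value = 0.1124 ≥ α = 0.10, so we fail to reject H₀. The relationship is not significant.

Hypothesis test for the slope coefficient:

H₀: β₁ = 0 (no linear relationship)
H₁: β₁ ≠ 0 (linear relationship exists)

Test statistic: t = β̂₁ / SE(β̂₁) = 0.9010 / 0.5364 = 1.6797

With df = 16, the two-sided p-value for |t| = 1.6797 is 0.1124.

Decision rule: reject H₀ if p-value < α.
p-value = 0.1124 ≥ α = 0.10 → fail to reject H₀.

Conclusion: the linear association between x and y is not significant at the 10% level.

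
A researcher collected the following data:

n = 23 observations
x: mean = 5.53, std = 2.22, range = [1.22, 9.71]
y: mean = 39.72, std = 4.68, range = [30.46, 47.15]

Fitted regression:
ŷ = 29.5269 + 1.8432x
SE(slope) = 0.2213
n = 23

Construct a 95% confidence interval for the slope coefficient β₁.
The 95% CI for β₁ is (1.3830, 2.3034)

Confidence interval for the slope:

The 95% CI for β₁ is: β̂₁ ± t*(α/2, n-2) × SE(β̂₁)

Step 1: Find critical t-value
- Confidence level = 0.95
- Degrees of freedom = n - 2 = 23 - 2 = 21
- t*(α/2, 21) = 2.0796

Step 2: Calculate margin of error
Margin = 2.0796 × 0.2213 = 0.4602

Step 3: Construct interval
CI = 1.8432 ± 0.4602
CI = (1.3830, 2.3034)

Interpretation: We are 95% confident that the true slope β₁ lies between 1.3830 and 2.3034.
Since 0 is outside the interval, a two-sided test at α = 0.05 would reject H₀: β₁ = 0.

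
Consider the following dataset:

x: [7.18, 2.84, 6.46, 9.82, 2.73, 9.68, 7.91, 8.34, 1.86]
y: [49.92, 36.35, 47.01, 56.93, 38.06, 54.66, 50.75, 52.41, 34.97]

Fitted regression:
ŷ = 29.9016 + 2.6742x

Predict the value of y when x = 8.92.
ŷ = 53.7555

To predict y for x = 8.92, substitute into the regression equation:

ŷ = 29.9016 + 2.6742 × 8.92
ŷ = 29.9016 + 23.8539
ŷ = 53.7555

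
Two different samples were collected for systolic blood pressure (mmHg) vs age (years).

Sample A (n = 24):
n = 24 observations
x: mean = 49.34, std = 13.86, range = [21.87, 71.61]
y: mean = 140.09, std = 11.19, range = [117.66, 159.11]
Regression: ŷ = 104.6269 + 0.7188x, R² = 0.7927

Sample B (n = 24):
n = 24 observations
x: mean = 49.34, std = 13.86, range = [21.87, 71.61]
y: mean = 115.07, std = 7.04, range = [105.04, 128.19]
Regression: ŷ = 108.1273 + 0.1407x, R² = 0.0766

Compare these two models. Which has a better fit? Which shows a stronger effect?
Model A has the better fit (R² = 0.7927 vs 0.0766). Model A shows the stronger effect (|β₁| = 0.7188 vs 0.1407).

Model Comparison:

Goodness of fit (R²):
- Model A: R² = 0.7927 → 79.27% of variance in blood pressure explained
- Model B: R² = 0.0766 → 7.66% of variance in blood pressure explained
- 0.7927 > 0.0766 → Model A has the better fit

Which has the larger per-year effect? (|β₁|)
- Model A: β₁ = 0.7188 → predicted blood pressure rises 0.7188 mmHg per additional year of age
- Model B: β₁ = 0.1407 → predicted blood pressure rises 0.1407 mmHg per additional year of age
- |0.7188| > |0.1407| → Model A shows the stronger marginal effect

Note: R² measures how tightly points cluster around the line; β₁ measures how steep the line is — they answer different questions.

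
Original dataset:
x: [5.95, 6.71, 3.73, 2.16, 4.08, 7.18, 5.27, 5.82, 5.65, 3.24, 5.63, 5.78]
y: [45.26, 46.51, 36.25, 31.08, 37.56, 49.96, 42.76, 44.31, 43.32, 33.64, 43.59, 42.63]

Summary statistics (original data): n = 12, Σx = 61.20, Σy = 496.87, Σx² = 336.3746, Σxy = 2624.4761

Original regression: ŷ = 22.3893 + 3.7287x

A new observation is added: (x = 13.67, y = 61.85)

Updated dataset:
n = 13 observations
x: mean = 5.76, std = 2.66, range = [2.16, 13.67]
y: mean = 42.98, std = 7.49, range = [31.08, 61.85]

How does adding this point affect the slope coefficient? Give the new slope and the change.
New slope β₁ = 2.7395 versus 3.7287 before: a change of -0.9892 (-26.5%).

The new point has HIGH LEVERAGE: x = 13.67 is far from the original mean x̄ = 61.20/12 ≈ 5.10 (original range [2.16, 7.18]).

Step 1: Update the sums with the new point (n goes from 12 to 13)
Σx  = 61.20 + 13.67 = 74.87
Σy  = 496.87 + 61.85 = 558.72
Σx² = 336.3746 + 13.67² = 336.3746 + 186.8689 = 523.2435
Σxy = 2624.4761 + 13.67×61.85 = 2624.4761 + 845.4895 = 3469.9656

Step 2: Recompute the slope with b₁ = (nΣxy − ΣxΣy) / (nΣx² − (Σx)²)
Numerator   = 13×3469.9656 − 74.87×558.72 = 45109.5528 − 41831.3664 = 3278.1864
Denominator = 13×523.2435 − 74.87² = 6802.1655 − 5605.5169 = 1196.6486
b₁(new) = 3278.1864 / 1196.6486 = 2.7395

(Same formula on the original sums: (12×2624.4761 − 61.20×496.87) / (12×336.3746 − 61.20²) = 1085.2692 / 291.0552 = 3.7287, matching the given fit.)

Step 3: Change in slope
Δβ₁ = 2.7395 − 3.7287 = -0.9892
Relative change = -0.9892 / 3.7287 × 100% = -26.5%
→ the slope decreases when the point is added.

A high-leverage point only changes the slope if it is off the original line; here y = 61.85 is below the original trend, so the slope decreases.
In practice: check such a point for data-entry or measurement error.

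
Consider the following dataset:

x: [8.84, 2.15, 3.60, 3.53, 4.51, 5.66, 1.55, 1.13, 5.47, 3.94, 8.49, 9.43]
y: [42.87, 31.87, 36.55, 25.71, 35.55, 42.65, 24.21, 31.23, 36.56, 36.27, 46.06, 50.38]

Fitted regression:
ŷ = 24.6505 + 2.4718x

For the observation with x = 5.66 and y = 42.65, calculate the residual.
Residual = 4.0091

The residual is the difference between the actual value and the predicted value:

Residual = y - ŷ

Step 1: Calculate predicted value
ŷ = 24.6505 + 2.4718 × 5.66
ŷ = 38.6409

Step 2: Calculate residual
Residual = 42.65 - 38.6409
Residual = 4.0091

Interpretation: the model underestimates the actual value by 4.0091 at this point (positive residual → observation lies above the fitted line).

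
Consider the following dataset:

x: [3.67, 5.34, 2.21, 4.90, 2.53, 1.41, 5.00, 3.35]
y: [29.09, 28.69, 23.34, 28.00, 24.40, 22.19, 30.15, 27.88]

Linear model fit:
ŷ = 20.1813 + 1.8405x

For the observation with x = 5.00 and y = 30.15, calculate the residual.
Residual = 0.7662

The residual is the difference between the actual value and the predicted value:

Residual = y - ŷ

Step 1: Calculate predicted value
ŷ = 20.1813 + 1.8405 × 5.00
ŷ = 29.3838

Step 2: Calculate residual
Residual = 30.15 - 29.3838
Residual = 0.7662

Sign check: y > ŷ, so the point is above the line and the fit underestimates here.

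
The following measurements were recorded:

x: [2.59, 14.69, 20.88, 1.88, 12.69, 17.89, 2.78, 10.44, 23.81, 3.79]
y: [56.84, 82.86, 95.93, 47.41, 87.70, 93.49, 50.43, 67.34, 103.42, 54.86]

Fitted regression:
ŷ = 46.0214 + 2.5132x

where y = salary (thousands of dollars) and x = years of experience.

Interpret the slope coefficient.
For each additional year of experience, predicted salary increases by approximately 2.5132 thousand dollars.

The slope β₁ = 2.5132 gives the rate at which the fitted salary changes with experience.

Interpretation:
- Experience up by 1 year → predicted salary increases by 2.5132 thousand dollars
- This is a linear approximation: the same per-unit change is assumed across the whole observed x range

The intercept β₀ = 46.0214 is the predicted salary when experience = 0; since the smallest observed x is 1.88, this is an extrapolation and mainly anchors the line.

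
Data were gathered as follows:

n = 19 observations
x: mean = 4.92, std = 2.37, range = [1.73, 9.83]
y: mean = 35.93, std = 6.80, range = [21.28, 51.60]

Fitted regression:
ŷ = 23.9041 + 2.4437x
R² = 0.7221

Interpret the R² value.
R² = 0.7221 means 72.21% of the variation in y is explained by the linear relationship with x. This indicates a strong fit.

The coefficient of determination R² is the fraction of the total variation in y that the fitted line accounts for.

Here R² = 0.7221:
- Explained: 72.21% of the variation in y
- Unexplained (residual): 100% − 72.21% = 27.79%
- Rule of thumb (below 0.3 weak; 0.3 to below 0.7 moderate; 0.7 and above strong) → strong

Note: R² never decreases when predictors are added, so it should not be used alone to compare models of different size.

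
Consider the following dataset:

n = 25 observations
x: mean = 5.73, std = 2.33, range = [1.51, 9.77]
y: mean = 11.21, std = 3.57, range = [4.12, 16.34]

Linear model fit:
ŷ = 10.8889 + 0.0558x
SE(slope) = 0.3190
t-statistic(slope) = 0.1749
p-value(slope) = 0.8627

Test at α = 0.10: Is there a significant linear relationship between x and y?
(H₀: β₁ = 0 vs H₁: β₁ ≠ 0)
p-value = 0.8627 ≥ α = 0.10, so we fail to reject H₀. The relationship is not significant.

Hypothesis test for the slope coefficient:

H₀: β₁ = 0 (no linear relationship)
H₁: β₁ ≠ 0 (linear relationship exists)

Test statistic: t = β̂₁ / SE(β̂₁) = 0.0558 / 0.3190 = 0.1749

With df = 23, the two-sided p-value for |t| = 0.1749 is 0.8627.

Decision rule: reject H₀ if p-value < α.
p-value = 0.8627 ≥ α = 0.10 → fail to reject H₀.

There is not sufficient evidence at the 10% significance level to conclude that a linear relationship exists between x and y.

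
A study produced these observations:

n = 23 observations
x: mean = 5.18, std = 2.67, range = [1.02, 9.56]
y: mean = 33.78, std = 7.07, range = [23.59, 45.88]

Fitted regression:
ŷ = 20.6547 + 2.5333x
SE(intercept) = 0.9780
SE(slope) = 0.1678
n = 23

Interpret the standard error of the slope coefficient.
The slope 2.5333 is pinned down to within about ±0.1678 (one SE) by these data — relative uncertainty 6.6%, i.e. precise.

SE(β̂₁) = s / √Sxx, where s is the residual standard deviation and Sxx = Σ(x − x̄)². It is the yardstick for how far β̂₁ = 2.5333 could plausibly be from the true slope.

Relative precision:
- SE / |β̂₁| = 0.1678 / 2.5333 = 6.6%
- Rule of thumb (under 20%: precise; 20% to under 50%: moderately precise; 50% or more: imprecise) → precise

Link to the t-test: t = β̂₁ / SE(β̂₁) = 2.5333 / 0.1678 = 15.0971, the statistic for H₀: β₁ = 0.

What drives SE(β̂₁): more residual scatter → larger SE; wider spread of x values → smaller SE.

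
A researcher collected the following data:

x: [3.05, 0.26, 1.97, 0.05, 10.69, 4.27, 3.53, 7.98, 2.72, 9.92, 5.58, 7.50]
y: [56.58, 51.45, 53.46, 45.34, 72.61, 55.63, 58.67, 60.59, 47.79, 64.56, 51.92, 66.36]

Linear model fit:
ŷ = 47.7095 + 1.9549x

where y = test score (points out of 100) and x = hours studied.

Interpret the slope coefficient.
An increase of one hour in study time is associated with a 1.9549 points increase in predicted test score.

β₁ = 1.9549 is the change in predicted test score (points) per additional hour of study time.

Interpretation:
- Study time up by 1 hour → predicted test score increases by 1.9549 points
- The effect is assumed constant over the observed range of x (linearity)
- The slope describes association in these data, not necessarily a causal effect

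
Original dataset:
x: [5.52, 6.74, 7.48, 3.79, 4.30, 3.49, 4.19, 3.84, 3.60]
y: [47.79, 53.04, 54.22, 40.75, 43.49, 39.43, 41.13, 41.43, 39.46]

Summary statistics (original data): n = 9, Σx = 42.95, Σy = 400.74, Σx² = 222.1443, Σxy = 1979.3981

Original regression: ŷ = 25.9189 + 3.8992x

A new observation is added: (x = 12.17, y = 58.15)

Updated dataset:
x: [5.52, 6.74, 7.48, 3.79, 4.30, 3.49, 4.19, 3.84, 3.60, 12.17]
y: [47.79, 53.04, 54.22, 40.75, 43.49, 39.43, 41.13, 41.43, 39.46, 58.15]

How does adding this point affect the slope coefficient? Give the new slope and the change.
New slope β₁ = 2.3736 versus 3.8992 before: a change of -1.5256 (-39.1%).

x = 12.17 lies well outside the original x-range [3.49, 7.48] (x̄ ≈ 4.77), so this observation has high leverage and can move the slope substantially.

Step 1: Update the sums with the new point (n goes from 9 to 10)
Σx  = 42.95 + 12.17 = 55.12
Σy  = 400.74 + 58.15 = 458.89
Σx² = 222.1443 + 12.17² = 222.1443 + 148.1089 = 370.2532
Σxy = 1979.3981 + 12.17×58.15 = 1979.3981 + 707.6855 = 2687.0836

Step 2: Recompute the slope with b₁ = (nΣxy − ΣxΣy) / (nΣx² − (Σx)²)
Numerator   = 10×2687.0836 − 55.12×458.89 = 26870.8360 − 25294.0168 = 1576.8192
Denominator = 10×370.2532 − 55.12² = 3702.5320 − 3038.2144 = 664.3176
b₁(new) = 1576.8192 / 664.3176 = 2.3736

(Same formula on the original sums: (9×1979.3981 − 42.95×400.74) / (9×222.1443 − 42.95²) = 602.7999 / 154.5962 = 3.8992, matching the given fit.)

Step 3: Change in slope
Δβ₁ = 2.3736 − 3.8992 = -1.5256
Relative change = -1.5256 / 3.8992 × 100% = -39.1%
→ the slope decreases when the point is added.

A high-leverage point only changes the slope if it is off the original line; here y = 58.15 is below the original trend, so the slope decreases.
In practice: examine leverage (hᵢ) and Cook's distance rather than deleting it automatically.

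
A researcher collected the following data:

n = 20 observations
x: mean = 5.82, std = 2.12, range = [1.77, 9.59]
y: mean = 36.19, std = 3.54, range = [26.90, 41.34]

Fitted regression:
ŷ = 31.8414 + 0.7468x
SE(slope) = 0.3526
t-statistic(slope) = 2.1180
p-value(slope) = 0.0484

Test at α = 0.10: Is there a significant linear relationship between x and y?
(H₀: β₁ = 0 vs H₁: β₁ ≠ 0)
Since p-value = 0.0484 < α = 0.10, reject H₀ — the slope is significantly different from 0.

Hypothesis test for the slope coefficient:

H₀: β₁ = 0 (no linear relationship)
H₁: β₁ ≠ 0 (linear relationship exists)

Test statistic: t = β̂₁ / SE(β̂₁) = 0.7468 / 0.3526 = 2.1180

With df = 18, the two-sided p-value for |t| = 2.1180 is 0.0484.

Decision rule: reject H₀ if p-value < α.
p-value = 0.0484 < α = 0.10 → reject H₀.

There is sufficient evidence at the 10% significance level to conclude that a linear relationship exists between x and y.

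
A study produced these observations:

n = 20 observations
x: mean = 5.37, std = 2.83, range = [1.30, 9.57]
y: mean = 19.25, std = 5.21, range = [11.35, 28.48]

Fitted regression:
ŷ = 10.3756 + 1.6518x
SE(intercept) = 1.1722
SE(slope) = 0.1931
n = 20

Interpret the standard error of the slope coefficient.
SE(β̂₁) = 0.1931 is the estimated standard deviation of the slope estimate across repeated samples; relative to β̂₁ = 1.6518 that is 11.7%, a precise estimate.

SE(β̂₁) = 0.1931 says: if we drew many samples of n = 20 from the same population and refit each time, the fitted slopes would scatter with a standard deviation of roughly 0.1931 around the true β₁.

Relative precision:
- SE / |β̂₁| = 0.1931 / 1.6518 = 11.7%
- Rule of thumb (under 20%: precise; 20% to under 50%: moderately precise; 50% or more: imprecise) → precise

Link to the t-test: t = β̂₁ / SE(β̂₁) = 1.6518 / 0.1931 = 8.5541, the statistic for H₀: β₁ = 0.

What drives SE(β̂₁): larger n (here n = 20) → smaller SE; more residual scatter → larger SE; wider spread of x values → smaller SE.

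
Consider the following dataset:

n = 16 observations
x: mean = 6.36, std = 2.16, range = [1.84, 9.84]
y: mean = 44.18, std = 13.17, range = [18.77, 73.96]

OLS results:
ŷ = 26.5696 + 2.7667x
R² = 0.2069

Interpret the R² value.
The model explains 20.69% of the variance in y (R² = 0.2069), leaving 79.31% unexplained; the fit is weak.

The coefficient of determination R² is the fraction of the total variation in y that the fitted line accounts for.

Here R² = 0.2069:
- Explained: 20.69% of the variation in y
- Unexplained (residual): 100% − 20.69% = 79.31%
- Rule of thumb (below 0.3 weak; 0.3 to below 0.7 moderate; 0.7 and above strong) → weak

Note: R² says nothing about causation, and a high R² does not by itself mean the linear form is appropriate — check the residuals.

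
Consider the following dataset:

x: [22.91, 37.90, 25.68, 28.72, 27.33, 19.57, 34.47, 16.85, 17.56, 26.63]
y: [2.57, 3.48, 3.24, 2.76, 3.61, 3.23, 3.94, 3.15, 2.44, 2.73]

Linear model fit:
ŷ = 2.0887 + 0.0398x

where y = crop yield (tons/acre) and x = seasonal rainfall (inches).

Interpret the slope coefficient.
An increase of one inch in rainfall is associated with a 0.0398 tons/acre increase in predicted crop yield.

The slope β₁ = 0.0398 gives the rate at which the fitted crop yield changes with rainfall.

Interpretation:
- Rainfall up by 1 inch → predicted crop yield increases by 0.0398 tons/acre
- The effect is assumed constant over the observed range of x (linearity)
- The slope describes association in these data, not necessarily a causal effect

(β₀ = 2.0887 is the fitted value at x = 0 and is not part of the slope interpretation.)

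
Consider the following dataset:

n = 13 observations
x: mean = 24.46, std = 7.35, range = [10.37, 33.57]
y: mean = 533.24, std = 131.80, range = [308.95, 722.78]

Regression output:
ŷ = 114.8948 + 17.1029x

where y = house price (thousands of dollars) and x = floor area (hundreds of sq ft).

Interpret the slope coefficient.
On average, house price is about 17.1029 thousand dollars higher for every extra hundred sq ft of floor area.

The slope coefficient β₁ = 17.1029 represents the marginal effect of floor area on house price.

Interpretation:
- Floor area up by 1 hundred sq ft → predicted house price increases by 17.1029 thousand dollars
- The effect is assumed constant over the observed range of x (linearity)
- The slope describes association in these data, not necessarily a causal effect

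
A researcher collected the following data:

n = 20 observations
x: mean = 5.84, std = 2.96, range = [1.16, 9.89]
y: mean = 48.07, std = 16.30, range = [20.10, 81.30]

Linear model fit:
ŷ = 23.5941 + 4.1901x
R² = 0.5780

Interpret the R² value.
The model explains 57.80% of the variance in y (R² = 0.5780), leaving 42.20% unexplained; the fit is moderate.

R² = 1 − SS_res/SS_tot compares the residual scatter to the total scatter of y about its mean.

Here R² = 0.5780:
- Explained: 57.80% of the variation in y
- Unexplained (residual): 100% − 57.80% = 42.20%
- Rule of thumb (below 0.3 weak; 0.3 to below 0.7 moderate; 0.7 and above strong) → moderate

Note: R² says nothing about causation, and a high R² does not by itself mean the linear form is appropriate — check the residuals.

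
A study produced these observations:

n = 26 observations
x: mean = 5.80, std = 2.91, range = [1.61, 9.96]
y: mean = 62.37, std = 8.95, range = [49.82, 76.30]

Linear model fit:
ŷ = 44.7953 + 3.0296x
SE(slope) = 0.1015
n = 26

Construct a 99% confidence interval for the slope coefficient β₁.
The 99% CI for β₁ is (2.7457, 3.3135)

Confidence interval for the slope:

The 99% CI for β₁ is: β̂₁ ± t*(α/2, n-2) × SE(β̂₁)

Step 1: Find critical t-value
- Confidence level = 0.99
- Degrees of freedom = n - 2 = 26 - 2 = 24
- t*(α/2, 24) = 2.7969

Step 2: Calculate margin of error
Margin = 2.7969 × 0.1015 = 0.2839

Step 3: Construct interval
CI = 3.0296 ± 0.2839
CI = (2.7457, 3.3135)

Interpretation: each one-unit increase in x is associated with a change in mean y of between 2.7457 and 3.3135, with 99% confidence.
Both endpoints are positive, so the data support a genuinely positive slope at this confidence level.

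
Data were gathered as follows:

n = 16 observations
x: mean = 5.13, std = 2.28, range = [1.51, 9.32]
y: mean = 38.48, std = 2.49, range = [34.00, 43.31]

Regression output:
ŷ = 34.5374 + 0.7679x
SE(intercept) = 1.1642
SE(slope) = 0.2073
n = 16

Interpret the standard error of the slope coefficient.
SE(β̂₁) = 0.2073 is the estimated standard deviation of the slope estimate across repeated samples; relative to β̂₁ = 0.7679 that is 27.0%, a moderately precise estimate.

SE(β̂₁) = s / √Sxx, where s is the residual standard deviation and Sxx = Σ(x − x̄)². It is the yardstick for how far β̂₁ = 0.7679 could plausibly be from the true slope.

Relative precision:
- SE / |β̂₁| = 0.2073 / 0.7679 = 27.0%
- Rule of thumb (under 20%: precise; 20% to under 50%: moderately precise; 50% or more: imprecise) → moderately precise

Link to interval estimation: a confidence interval for β₁ is β̂₁ ± t* × 0.2073, so SE sets the half-width per unit of t*.

What drives SE(β̂₁): wider spread of x values → smaller SE.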